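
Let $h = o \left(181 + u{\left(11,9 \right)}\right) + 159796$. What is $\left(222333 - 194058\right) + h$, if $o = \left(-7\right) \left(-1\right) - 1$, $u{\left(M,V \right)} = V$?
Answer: $189211$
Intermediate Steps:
$o = 6$ ($o = 7 + \left(-1 + 0\right) = 7 - 1 = 6$)
$h = 160936$ ($h = 6 \left(181 + 9\right) + 159796 = 6 \cdot 190 + 159796 = 1140 + 159796 = 160936$)
$\left(222333 - 194058\right) + h = \left(222333 - 194058\right) + 160936 = 28275 + 160936 = 189211$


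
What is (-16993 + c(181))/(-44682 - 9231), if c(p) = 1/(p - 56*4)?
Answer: 730700/2318259 ≈ 0.31519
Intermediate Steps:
c(p) = 1/(-224 + p) (c(p) = 1/(p - 224) = 1/(-224 + p))
(-16993 + c(181))/(-44682 - 9231) = (-16993 + 1/(-224 + 181))/(-44682 - 9231) = (-16993 + 1/(-43))/(-53913) = (-16993 - 1/43)*(-1/53913) = -730700/43*(-1/53913) = 730700/2318259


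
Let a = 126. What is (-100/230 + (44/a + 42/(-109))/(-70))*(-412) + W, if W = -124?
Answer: 303582436/5527935 ≈ 54.918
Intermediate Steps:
(-100/230 + (44/a + 42/(-109))/(-70))*(-412) + W = (-100/230 + (44/126 + 42/(-109))/(-70))*(-412) - 124 = (-100*1/230 + (44*(1/126) + 42*(-1/109))*(-1/70))*(-412) - 124 = (-10/23 + (22/63 - 42/109)*(-1/70))*(-412) - 124 = (-10/23 - 248/6867*(-1/70))*(-412) - 124 = (-10/23 + 124/240345)*(-412) - 124 = -2400598/5527935*(-412) - 124 = 989046376/5527935 - 124 = 303582436/5527935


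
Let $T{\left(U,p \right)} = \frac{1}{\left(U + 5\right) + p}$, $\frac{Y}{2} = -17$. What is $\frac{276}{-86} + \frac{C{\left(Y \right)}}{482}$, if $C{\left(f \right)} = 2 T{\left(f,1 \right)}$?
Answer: $- \frac{931267}{290164} \approx -3.2094$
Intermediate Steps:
$Y = -34$ ($Y = 2 \left(-17\right) = -34$)
$T{\left(U,p \right)} = \frac{1}{5 + U + p}$ ($T{\left(U,p \right)} = \frac{1}{\left(5 + U\right) + p} = \frac{1}{5 + U + p}$)
$C{\left(f \right)} = \frac{2}{6 + f}$ ($C{\left(f \right)} = \frac{2}{5 + f + 1} = \frac{2}{6 + f}$)
$\frac{276}{-86} + \frac{C{\left(Y \right)}}{482} = \frac{276}{-86} + \frac{2 \frac{1}{6 - 34}}{482} = 276 \left(- \frac{1}{86}\right) + \frac{2}{-28} \cdot \frac{1}{482} = - \frac{138}{43} + 2 \left(- \frac{1}{28}\right) \frac{1}{482} = - \frac{138}{43} - \frac{1}{6748} = - \frac{931267}{290164}$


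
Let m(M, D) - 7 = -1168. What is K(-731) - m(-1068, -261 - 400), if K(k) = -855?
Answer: 306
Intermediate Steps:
m(M, D) = -1161 (m(M, D) = 7 - 1168 = -1161)
K(-731) - m(-1068, -261 - 400) = -855 - 1*(-1161) = -855 + 1161 = 306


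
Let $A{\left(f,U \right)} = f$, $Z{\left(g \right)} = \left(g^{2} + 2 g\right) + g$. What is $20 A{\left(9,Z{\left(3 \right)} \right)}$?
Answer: $180$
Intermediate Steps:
$Z{\left(g \right)} = g^{2} + 3 g$
$20 A{\left(9,Z{\left(3 \right)} \right)} = 20 \cdot 9 = 180$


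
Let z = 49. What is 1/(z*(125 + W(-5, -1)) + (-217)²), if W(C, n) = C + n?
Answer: 1/52920 ≈ 1.8896e-5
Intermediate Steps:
1/(z*(125 + W(-5, -1)) + (-217)²) = 1/(49*(125 + (-5 - 1)) + (-217)²) = 1/(49*(125 - 6) + 47089) = 1/(49*119 + 47089) = 1/(5831 + 47089) = 1/52920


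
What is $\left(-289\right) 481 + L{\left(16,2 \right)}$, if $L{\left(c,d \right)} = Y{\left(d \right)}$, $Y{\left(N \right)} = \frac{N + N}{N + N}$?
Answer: $-139008$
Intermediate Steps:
$Y{\left(N \right)} = 1$ ($Y{\left(N \right)} = \frac{2 N}{2 N} = 2 N \frac{1}{2 N} = 1$)
$L{\left(c,d \right)} = 1$
$\left(-289\right) 481 + L{\left(16,2 \right)} = \left(-289\right) 481 + 1 = -139009 + 1 = -139008$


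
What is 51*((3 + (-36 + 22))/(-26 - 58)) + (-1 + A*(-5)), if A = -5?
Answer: 859/28 ≈ 30.679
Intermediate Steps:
51*((3 + (-36 + 22))/(-26 - 58)) + (-1 + A*(-5)) = 51*((3 + (-36 + 22))/(-26 - 58)) + (-1 - 5*(-5)) = 51*((3 - 14)/(-84)) + (-1 + 25) = 51*(-11*(-1/84)) + 24 = 51*(11/84) + 24 = 187/28 + 24 = 859/28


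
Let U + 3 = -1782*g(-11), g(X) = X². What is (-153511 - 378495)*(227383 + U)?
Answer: -6255326548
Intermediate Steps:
U = -215625 (U = -3 - 1782*(-11)² = -3 - 1782*121 = -3 - 215622 = -215625)
(-153511 - 378495)*(227383 + U) = (-153511 - 378495)*(227383 - 215625) = -532006*11758 = -6255326548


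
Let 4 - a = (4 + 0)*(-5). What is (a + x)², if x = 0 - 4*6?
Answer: 0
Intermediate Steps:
a = 24 (a = 4 - (4 + 0)*(-5) = 4 - 4*(-5) = 4 - 1*(-20) = 4 + 20 = 24)
x = -24 (x = 0 - 24 = -24)
(a + x)² = (24 - 24)² = 0² = 0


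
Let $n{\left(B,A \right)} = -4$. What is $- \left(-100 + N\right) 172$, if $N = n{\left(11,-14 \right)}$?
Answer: $17888$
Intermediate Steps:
$N = -4$
$- \left(-100 + N\right) 172 = - \left(-100 - 4\right) 172 = - \left(-104\right) 172 = \left(-1\right) \left(-17888\right) = 17888$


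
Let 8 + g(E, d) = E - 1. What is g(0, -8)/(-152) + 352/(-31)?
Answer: -53225/4712 ≈ -11.296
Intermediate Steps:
g(E, d) = -9 + E (g(E, d) = -8 + (E - 1) = -8 + (-1 + E) = -9 + E)
g(0, -8)/(-152) + 352/(-31) = (-9 + 0)/(-152) + 352/(-31) = -9*(-1/152) + 352*(-1/31) = 9/152 - 352/31 = -53225/4712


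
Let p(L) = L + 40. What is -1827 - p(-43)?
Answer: -1824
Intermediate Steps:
p(L) = 40 + L
-1827 - p(-43) = -1827 - (40 - 43) = -1827 - 1*(-3) = -1827 + 3 = -1824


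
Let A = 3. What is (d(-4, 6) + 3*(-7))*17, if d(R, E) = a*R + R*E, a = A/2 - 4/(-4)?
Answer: -935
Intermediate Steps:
a = 5/2 (a = 3/2 - 4/(-4) = 3*(½) - 4*(-¼) = 3/2 + 1 = 5/2 ≈ 2.5000)
d(R, E) = 5*R/2 + E*R (d(R, E) = 5*R/2 + R*E = 5*R/2 + E*R)
(d(-4, 6) + 3*(-7))*17 = ((½)*(-4)*(5 + 2*6) + 3*(-7))*17 = ((½)*(-4)*(5 + 12) - 21)*17 = ((½)*(-4)*17 - 21)*17 = (-34 - 21)*17 = -55*17 = -935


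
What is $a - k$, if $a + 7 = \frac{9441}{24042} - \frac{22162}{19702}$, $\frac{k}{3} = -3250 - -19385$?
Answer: $- \frac{3821987390605}{78945914} \approx -48413.0$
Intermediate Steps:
$k = 48405$ ($k = 3 \left(-3250 - -19385\right) = 3 \left(-3250 + 19385\right) = 3 \cdot 16135 = 48405$)
$a = - \frac{610423435}{78945914}$ ($a = -7 + \left(\frac{9441}{24042} - \frac{22162}{19702}\right) = -7 + \left(9441 \cdot \frac{1}{24042} - \frac{11081}{9851}\right) = -7 + \left(\frac{3147}{8014} - \frac{11081}{9851}\right) = -7 - \frac{57802037}{78945914} = - \frac{610423435}{78945914} \approx -7.7322$)
$a - k = - \frac{610423435}{78945914} - 48405 = - \frac{3821987390605}{78945914}$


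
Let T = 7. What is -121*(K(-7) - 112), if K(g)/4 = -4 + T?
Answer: 12100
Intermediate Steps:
K(g) = 12 (K(g) = 4*(-4 + 7) = 4*3 = 12)
-121*(K(-7) - 112) = -121*(12 - 112) = -121*(-100) = 12100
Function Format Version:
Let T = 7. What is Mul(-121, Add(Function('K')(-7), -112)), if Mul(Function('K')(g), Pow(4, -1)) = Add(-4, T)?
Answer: 12100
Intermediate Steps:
Function('K')(g) = 12 (Function('K')(g) = Mul(4, Add(-4, 7)) = Mul(4, 3) = 12)
Mul(-121, Add(Function('K')(-7), -112)) = Mul(-121, Add(12, -112)) = Mul(-121, -100) = 12100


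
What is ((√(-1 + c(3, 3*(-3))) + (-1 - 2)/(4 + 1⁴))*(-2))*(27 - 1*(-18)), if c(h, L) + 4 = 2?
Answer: 54 - 90*I*√3 ≈ 54.0 - 155.88*I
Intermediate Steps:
c(h, L) = -2 (c(h, L) = -4 + 2 = -2)
((√(-1 + c(3, 3*(-3))) + (-1 - 2)/(4 + 1⁴))*(-2))*(27 - 1*(-18)) = ((√(-1 - 2) + (-1 - 2)/(4 + 1⁴))*(-2))*(27 - 1*(-18)) = ((√(-3) - 3/(4 + 1))*(-2))*(27 + 18) = ((I*√3 - 3/5)*(-2))*45 = ((I*√3 - 3*⅕)*(-2))*45 = ((I*√3 - ⅗)*(-2))*45 = ((-⅗ + I*√3)*(-2))*45 = (6/5 - 2*I*√3)*45 = 54 - 90*I*√3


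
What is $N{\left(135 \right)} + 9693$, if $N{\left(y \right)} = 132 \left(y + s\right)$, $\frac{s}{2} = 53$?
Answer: $41505$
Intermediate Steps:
$s = 106$ ($s = 2 \cdot 53 = 106$)
$N{\left(y \right)} = 13992 + 132 y$ ($N{\left(y \right)} = 132 \left(y + 106\right) = 132 \left(106 + y\right) = 13992 + 132 y$)
$N{\left(135 \right)} + 9693 = \left(13992 + 132 \cdot 135\right) + 9693 = \left(13992 + 17820\right) + 9693 = 31812 + 9693 = 41505$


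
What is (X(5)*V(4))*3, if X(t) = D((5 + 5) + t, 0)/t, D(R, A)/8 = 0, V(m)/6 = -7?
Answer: 0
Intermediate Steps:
V(m) = -42 (V(m) = 6*(-7) = -42)
D(R, A) = 0 (D(R, A) = 8*0 = 0)
X(t) = 0 (X(t) = 0/t = 0)
(X(5)*V(4))*3 = (0*(-42))*3 = 0*3 = 0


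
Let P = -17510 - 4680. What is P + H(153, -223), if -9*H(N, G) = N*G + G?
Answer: -165368/9 ≈ -18374.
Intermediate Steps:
P = -22190
H(N, G) = -G/9 - G*N/9 (H(N, G) = -(N*G + G)/9 = -(G*N + G)/9 = -(G + G*N)/9 = -G/9 - G*N/9)
P + H(153, -223) = -22190 - ⅑*(-223)*(1 + 153) = -22190 - ⅑*(-223)*154 = -22190 + 34342/9 = -165368/9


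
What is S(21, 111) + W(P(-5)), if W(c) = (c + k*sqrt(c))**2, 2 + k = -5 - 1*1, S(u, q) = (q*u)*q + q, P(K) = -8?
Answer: 258404 + 256*I*sqrt(2) ≈ 2.584e+5 + 362.04*I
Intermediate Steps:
S(u, q) = q + u*q**2 (S(u, q) = u*q**2 + q = q + u*q**2)
k = -8 (k = -2 + (-5 - 1*1) = -2 + (-5 - 1) = -2 - 6 = -8)
W(c) = (c - 8*sqrt(c))**2
S(21, 111) + W(P(-5)) = 111*(1 + 111*21) + (-1*(-8) + 8*sqrt(-8))**2 = 111*(1 + 2331) + (8 + 8*(2*I*sqrt(2)))**2 = 111*2332 + (8 + 16*I*sqrt(2))**2 = 258852 + (8 + 16*I*sqrt(2))**2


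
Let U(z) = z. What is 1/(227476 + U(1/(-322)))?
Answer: 322/73247271 ≈ 4.3961e-6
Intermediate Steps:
1/(227476 + U(1/(-322))) = 1/(227476 + 1/(-322)) = 1/(227476 - 1/322) = 1/(73247271/322) = 322/73247271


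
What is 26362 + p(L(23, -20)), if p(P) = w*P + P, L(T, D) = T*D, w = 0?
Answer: 25902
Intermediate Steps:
L(T, D) = D*T
p(P) = P (p(P) = 0*P + P = 0 + P = P)
26362 + p(L(23, -20)) = 26362 - 20*23 = 26362 - 460 = 25902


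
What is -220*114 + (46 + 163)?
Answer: -24871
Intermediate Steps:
-220*114 + (46 + 163) = -25080 + 209 = -24871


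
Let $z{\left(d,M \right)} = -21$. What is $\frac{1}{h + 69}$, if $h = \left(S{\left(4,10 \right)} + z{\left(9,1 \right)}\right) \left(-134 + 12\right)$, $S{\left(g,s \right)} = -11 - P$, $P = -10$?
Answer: $\frac{1}{2753} \approx 0.00036324$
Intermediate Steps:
$S{\left(g,s \right)} = -1$ ($S{\left(g,s \right)} = -11 - -10 = -11 + 10 = -1$)
$h = 2684$ ($h = \left(-1 - 21\right) \left(-134 + 12\right) = \left(-22\right) \left(-122\right) = 2684$)
$\frac{1}{h + 69} = \frac{1}{2684 + 69} = \frac{1}{2753}$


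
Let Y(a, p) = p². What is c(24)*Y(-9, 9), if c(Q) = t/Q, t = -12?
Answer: -81/2 ≈ -40.500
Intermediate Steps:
c(Q) = -12/Q
c(24)*Y(-9, 9) = -12/24*9² = -12*1/24*81 = -½*81 = -81/2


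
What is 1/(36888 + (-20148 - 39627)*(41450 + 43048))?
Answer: -1/5050831062 ≈ -1.9799e-10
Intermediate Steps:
1/(36888 + (-20148 - 39627)*(41450 + 43048)) = 1/(36888 - 59775*84498) = 1/(36888 - 5050867950) = 1/(-5050831062) = -1/5050831062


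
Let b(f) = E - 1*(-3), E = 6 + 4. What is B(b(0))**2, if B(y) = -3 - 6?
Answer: 81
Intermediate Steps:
E = 10
b(f) = 13 (b(f) = 10 - 1*(-3) = 10 + 3 = 13)
B(y) = -9
B(b(0))**2 = (-9)**2 = 81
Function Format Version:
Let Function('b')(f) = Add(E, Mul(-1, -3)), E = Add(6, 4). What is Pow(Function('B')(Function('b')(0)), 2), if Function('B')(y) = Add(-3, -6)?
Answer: 81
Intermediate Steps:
E = 10
Function('b')(f) = 13 (Function('b')(f) = Add(10, Mul(-1, -3)) = Add(10, 3) = 13)
Function('B')(y) = -9
Pow(Function('B')(Function('b')(0)), 2) = Pow(-9, 2) = 81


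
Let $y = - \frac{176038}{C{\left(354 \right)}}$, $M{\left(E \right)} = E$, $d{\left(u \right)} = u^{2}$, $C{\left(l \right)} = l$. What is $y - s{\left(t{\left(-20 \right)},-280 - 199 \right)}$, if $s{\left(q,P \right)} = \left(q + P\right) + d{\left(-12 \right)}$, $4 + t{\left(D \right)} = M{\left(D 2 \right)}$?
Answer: $- \frac{20936}{177} \approx -118.28$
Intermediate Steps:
$t{\left(D \right)} = -4 + 2 D$ ($t{\left(D \right)} = -4 + D 2 = -4 + 2 D$)
$y = - \frac{88019}{177}$ ($y = - \frac{176038}{354} = \left(-176038\right) \frac{1}{354} = - \frac{88019}{177} \approx -497.28$)
$s{\left(q,P \right)} = 144 + P + q$ ($s{\left(q,P \right)} = \left(q + P\right) + \left(-12\right)^{2} = \left(P + q\right) + 144 = 144 + P + q$)
$y - s{\left(t{\left(-20 \right)},-280 - 199 \right)} = - \frac{88019}{177} - \left(144 - 479 + \left(-4 + 2 \left(-20\right)\right)\right) = - \frac{88019}{177} - \left(144 - 479 - 44\right) = - \frac{88019}{177} - -379 = - \frac{88019}{177} + 379 = - \frac{20936}{177}$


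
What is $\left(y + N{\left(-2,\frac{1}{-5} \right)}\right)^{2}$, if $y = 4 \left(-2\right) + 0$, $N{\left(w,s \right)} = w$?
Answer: $100$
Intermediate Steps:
$y = -8$ ($y = -8 + 0 = -8$)
$\left(y + N{\left(-2,\frac{1}{-5} \right)}\right)^{2} = \left(-8 - 2\right)^{2} = \left(-10\right)^{2} = 100$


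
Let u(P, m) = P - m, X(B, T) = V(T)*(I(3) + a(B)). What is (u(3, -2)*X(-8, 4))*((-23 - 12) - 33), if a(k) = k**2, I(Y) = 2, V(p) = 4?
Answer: -89760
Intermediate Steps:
X(B, T) = 8 + 4*B**2 (X(B, T) = 4*(2 + B**2) = 8 + 4*B**2)
(u(3, -2)*X(-8, 4))*((-23 - 12) - 33) = ((3 - 1*(-2))*(8 + 4*(-8)**2))*((-23 - 12) - 33) = ((3 + 2)*(8 + 4*64))*(-35 - 33) = (5*(8 + 256))*(-68) = (5*264)*(-68) = 1320*(-68) = -89760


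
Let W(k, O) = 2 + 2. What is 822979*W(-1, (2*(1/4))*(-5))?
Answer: 3291916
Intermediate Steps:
W(k, O) = 4
822979*W(-1, (2*(1/4))*(-5)) = 822979*4 = 3291916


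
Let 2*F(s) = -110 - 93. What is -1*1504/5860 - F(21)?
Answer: 296643/2930 ≈ 101.24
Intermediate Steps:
F(s) = -203/2 (F(s) = (-110 - 93)/2 = (1/2)*(-203) = -203/2)
-1*1504/5860 - F(21) = -1*1504/5860 - 1*(-203/2) = -1504*1/5860 + 203/2 = -376/1465 + 203/2 = 296643/2930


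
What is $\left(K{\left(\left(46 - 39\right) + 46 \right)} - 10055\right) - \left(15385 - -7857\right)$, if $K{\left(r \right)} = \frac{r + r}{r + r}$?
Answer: $-33296$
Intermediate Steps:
$K{\left(r \right)} = 1$ ($K{\left(r \right)} = \frac{2 r}{2 r} = 2 r \frac{1}{2 r} = 1$)
$\left(K{\left(\left(46 - 39\right) + 46 \right)} - 10055\right) - \left(15385 - -7857\right) = \left(1 - 10055\right) - \left(15385 - -7857\right) = -10054 - \left(15385 + 7857\right) = -10054 - 23242 = -33296$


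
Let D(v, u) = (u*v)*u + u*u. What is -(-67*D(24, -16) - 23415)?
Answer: 452215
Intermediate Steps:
D(v, u) = u² + v*u² (D(v, u) = v*u² + u² = u² + v*u²)
-(-67*D(24, -16) - 23415) = -(-67*(-16)²*(1 + 24) - 23415) = -(-17152*25 - 23415) = -(-67*6400 - 23415) = -(-428800 - 23415) = -1*(-452215) = 452215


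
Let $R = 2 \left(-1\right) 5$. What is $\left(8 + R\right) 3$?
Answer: $-6$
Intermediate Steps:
$R = -10$ ($R = \left(-2\right) 5 = -10$)
$\left(8 + R\right) 3 = \left(8 - 10\right) 3 = \left(-2\right) 3 = -6$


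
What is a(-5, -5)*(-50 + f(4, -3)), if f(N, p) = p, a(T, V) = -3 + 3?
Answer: 0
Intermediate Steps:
a(T, V) = 0
a(-5, -5)*(-50 + f(4, -3)) = 0*(-50 - 3) = 0*(-53) = 0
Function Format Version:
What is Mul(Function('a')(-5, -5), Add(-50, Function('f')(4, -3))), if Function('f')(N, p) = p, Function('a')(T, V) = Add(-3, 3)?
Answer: 0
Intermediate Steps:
Function('a')(T, V) = 0
Mul(Function('a')(-5, -5), Add(-50, Function('f')(4, -3))) = Mul(0, Add(-50, -3)) = Mul(0, -53) = 0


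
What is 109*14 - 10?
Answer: 1516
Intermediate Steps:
109*14 - 10 = 1526 - 10 = 1516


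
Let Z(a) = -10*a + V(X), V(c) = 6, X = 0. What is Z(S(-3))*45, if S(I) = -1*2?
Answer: 1170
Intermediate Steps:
S(I) = -2
Z(a) = 6 - 10*a (Z(a) = -10*a + 6 = 6 - 10*a)
Z(S(-3))*45 = (6 - 10*(-2))*45 = (6 + 20)*45 = 26*45 = 1170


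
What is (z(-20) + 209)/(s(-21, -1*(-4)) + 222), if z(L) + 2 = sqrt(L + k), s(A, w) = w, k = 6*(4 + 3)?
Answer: 207/226 + sqrt(22)/226 ≈ 0.93668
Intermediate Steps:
k = 42 (k = 6*7 = 42)
z(L) = -2 + sqrt(42 + L) (z(L) = -2 + sqrt(L + 42) = -2 + sqrt(42 + L))
(z(-20) + 209)/(s(-21, -1*(-4)) + 222) = ((-2 + sqrt(42 - 20)) + 209)/(-1*(-4) + 222) = ((-2 + sqrt(22)) + 209)/(4 + 222) = (207 + sqrt(22))/226 = (207 + sqrt(22))*(1/226) = 207/226 + sqrt(22)/226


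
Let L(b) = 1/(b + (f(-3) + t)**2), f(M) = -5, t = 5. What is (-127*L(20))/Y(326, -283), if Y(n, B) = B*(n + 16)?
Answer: 127/1935720 ≈ 6.5609e-5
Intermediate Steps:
Y(n, B) = B*(16 + n)
L(b) = 1/b (L(b) = 1/(b + (-5 + 5)**2) = 1/(b + 0**2) = 1/(b + 0) = 1/b)
(-127*L(20))/Y(326, -283) = (-127/20)/((-283*(16 + 326))) = (-127*1/20)/((-283*342)) = -127/20/(-96786) = -127/20*(-1/96786) = 127/1935720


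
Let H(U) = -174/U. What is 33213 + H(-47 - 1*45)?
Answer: 1527885/46 ≈ 33215.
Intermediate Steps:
33213 + H(-47 - 1*45) = 33213 - 174/(-47 - 1*45) = 33213 - 174/(-47 - 45) = 33213 - 174/(-92) = 33213 - 174*(-1/92) = 33213 + 87/46 = 1527885/46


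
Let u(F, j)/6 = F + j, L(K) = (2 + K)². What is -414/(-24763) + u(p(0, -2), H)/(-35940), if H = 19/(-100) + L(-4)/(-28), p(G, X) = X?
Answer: 1776339979/103831259000 ≈ 0.017108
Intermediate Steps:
H = -233/700 (H = 19/(-100) + (2 - 4)²/(-28) = 19*(-1/100) + (-2)²*(-1/28) = -19/100 + 4*(-1/28) = -19/100 - ⅐ = -233/700 ≈ -0.33286)
u(F, j) = 6*F + 6*j (u(F, j) = 6*(F + j) = 6*F + 6*j)
-414/(-24763) + u(p(0, -2), H)/(-35940) = -414/(-24763) + (6*(-2) + 6*(-233/700))/(-35940) = -414*(-1/24763) + (-12 - 699/350)*(-1/35940) = 414/24763 - 4899/350*(-1/35940) = 414/24763 + 1633/4193000 = 1776339979/103831259000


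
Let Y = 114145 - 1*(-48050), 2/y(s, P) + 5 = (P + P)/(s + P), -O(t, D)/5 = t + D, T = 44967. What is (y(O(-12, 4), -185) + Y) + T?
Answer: 14708444/71 ≈ 2.0716e+5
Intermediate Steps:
O(t, D) = -5*D - 5*t (O(t, D) = -5*(t + D) = -5*(D + t) = -5*D - 5*t)
y(s, P) = 2/(-5 + 2*P/(P + s)) (y(s, P) = 2/(-5 + (P + P)/(s + P)) = 2/(-5 + (2*P)/(P + s)) = 2/(-5 + 2*P/(P + s)))
Y = 162195 (Y = 114145 + 48050 = 162195)
(y(O(-12, 4), -185) + Y) + T = (2*(-1*(-185) - (-5*4 - 5*(-12)))/(3*(-185) + 5*(-5*4 - 5*(-12))) + 162195) + 44967 = (2*(185 - (-20 + 60))/(-555 + 5*(-20 + 60)) + 162195) + 44967 = (2*(185 - 1*40)/(-555 + 5*40) + 162195) + 44967 = (2*(185 - 40)/(-555 + 200) + 162195) + 44967 = (2*145/(-355) + 162195) + 44967 = (2*(-1/355)*145 + 162195) + 44967 = (-58/71 + 162195) + 44967 = 11515787/71 + 44967 = 14708444/71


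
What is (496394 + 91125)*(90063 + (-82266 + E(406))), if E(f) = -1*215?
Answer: 4454569058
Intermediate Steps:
E(f) = -215
(496394 + 91125)*(90063 + (-82266 + E(406))) = (496394 + 91125)*(90063 + (-82266 - 215)) = 587519*(90063 - 82481) = 587519*7582 = 4454569058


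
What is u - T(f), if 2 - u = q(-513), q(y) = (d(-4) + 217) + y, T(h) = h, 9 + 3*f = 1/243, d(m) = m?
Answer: 222344/729 ≈ 305.00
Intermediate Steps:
f = -2186/729 (f = -3 + (1/3)/243 = -3 + (1/3)*(1/243) = -3 + 1/729 = -2186/729 ≈ -2.9986)
q(y) = 213 + y (q(y) = (-4 + 217) + y = 213 + y)
u = 302 (u = 2 - (213 - 513) = 2 - 1*(-300) = 2 + 300 = 302)
u - T(f) = 302 - 1*(-2186/729) = 302 + 2186/729 = 222344/729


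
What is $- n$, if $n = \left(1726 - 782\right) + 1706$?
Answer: $-2650$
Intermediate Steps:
$n = 2650$ ($n = 944 + 1706 = 2650$)
$- n = \left(-1\right) 2650 = -2650$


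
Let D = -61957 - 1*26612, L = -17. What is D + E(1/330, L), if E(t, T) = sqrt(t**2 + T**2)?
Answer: -88569 + sqrt(31472101)/330 ≈ -88552.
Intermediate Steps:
E(t, T) = sqrt(T**2 + t**2)
D = -88569 (D = -61957 - 26612 = -88569)
D + E(1/330, L) = -88569 + sqrt((-17)**2 + (1/330)**2) = -88569 + sqrt(289 + (1/330)**2) = -88569 + sqrt(289 + 1/108900) = -88569 + sqrt(31472101/108900) = -88569 + sqrt(31472101)/330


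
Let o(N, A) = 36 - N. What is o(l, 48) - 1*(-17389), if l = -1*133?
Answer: 17558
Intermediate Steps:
l = -133
o(l, 48) - 1*(-17389) = (36 - 1*(-133)) - 1*(-17389) = (36 + 133) + 17389 = 169 + 17389 = 17558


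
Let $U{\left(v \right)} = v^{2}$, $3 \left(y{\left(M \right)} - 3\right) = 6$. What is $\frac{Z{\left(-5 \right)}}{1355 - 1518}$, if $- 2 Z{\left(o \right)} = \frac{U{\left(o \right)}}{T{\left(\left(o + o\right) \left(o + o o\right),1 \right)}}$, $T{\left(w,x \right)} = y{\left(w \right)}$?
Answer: $\frac{5}{326} \approx 0.015337$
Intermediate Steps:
$y{\left(M \right)} = 5$ ($y{\left(M \right)} = 3 + \frac{1}{3} \cdot 6 = 3 + 2 = 5$)
$T{\left(w,x \right)} = 5$
$Z{\left(o \right)} = - \frac{o^{2}}{10}$ ($Z{\left(o \right)} = - \frac{o^{2} \cdot \frac{1}{5}}{2} = - \frac{\frac{1}{5} o^{2}}{2} = - \frac{o^{2}}{10}$)
$\frac{Z{\left(-5 \right)}}{1355 - 1518} = \frac{\left(- \frac{1}{10}\right) \left(-5\right)^{2}}{1355 - 1518} = \frac{\left(- \frac{1}{10}\right) 25}{1355 - 1518} = - \frac{5}{2 \left(-163\right)} = \left(- \frac{5}{2}\right) \left(- \frac{1}{163}\right) = \frac{5}{326}$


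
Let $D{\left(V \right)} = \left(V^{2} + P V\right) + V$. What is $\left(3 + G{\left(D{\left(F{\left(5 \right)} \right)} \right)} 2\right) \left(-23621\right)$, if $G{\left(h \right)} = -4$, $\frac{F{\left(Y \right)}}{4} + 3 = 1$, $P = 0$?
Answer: $118105$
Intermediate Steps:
$F{\left(Y \right)} = -8$ ($F{\left(Y \right)} = -12 + 4 \cdot 1 = -12 + 4 = -8$)
$D{\left(V \right)} = V + V^{2}$ ($D{\left(V \right)} = \left(V^{2} + 0 V\right) + V = \left(V^{2} + 0\right) + V = V^{2} + V = V + V^{2}$)
$\left(3 + G{\left(D{\left(F{\left(5 \right)} \right)} \right)} 2\right) \left(-23621\right) = \left(3 - 8\right) \left(-23621\right) = \left(-5\right) \left(-23621\right) = 118105$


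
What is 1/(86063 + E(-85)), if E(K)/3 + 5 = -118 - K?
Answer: 1/85949 ≈ 1.1635e-5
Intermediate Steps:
E(K) = -369 - 3*K (E(K) = -15 + 3*(-118 - K) = -15 + (-354 - 3*K) = -369 - 3*K)
1/(86063 + E(-85)) = 1/(86063 + (-369 - 3*(-85))) = 1/(86063 + (-369 + 255)) = 1/(86063 - 114) = 1/85949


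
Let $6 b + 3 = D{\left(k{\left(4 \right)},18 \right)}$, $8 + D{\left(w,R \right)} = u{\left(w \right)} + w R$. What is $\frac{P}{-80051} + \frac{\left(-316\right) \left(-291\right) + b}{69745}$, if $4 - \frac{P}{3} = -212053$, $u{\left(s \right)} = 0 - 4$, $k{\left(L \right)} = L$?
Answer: $- \frac{74015632309}{11166313990} \approx -6.6285$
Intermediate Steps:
$u{\left(s \right)} = -4$ ($u{\left(s \right)} = 0 - 4 = -4$)
$P = 636171$ ($P = 12 - -636159 = 12 + 636159 = 636171$)
$D{\left(w,R \right)} = -12 + R w$ ($D{\left(w,R \right)} = -8 + \left(-4 + w R\right) = -8 + \left(-4 + R w\right) = -12 + R w$)
$b = \frac{19}{2}$ ($b = - \frac{1}{2} + \frac{-12 + 18 \cdot 4}{6} = - \frac{1}{2} + \frac{-12 + 72}{6} = - \frac{1}{2} + \frac{1}{6} \cdot 60 = - \frac{1}{2} + 10 = \frac{19}{2} \approx 9.5$)
$\frac{P}{-80051} + \frac{\left(-316\right) \left(-291\right) + b}{69745} = \frac{636171}{-80051} + \frac{\left(-316\right) \left(-291\right) + \frac{19}{2}}{69745} = 636171 \left(- \frac{1}{80051}\right) + \left(91956 + \frac{19}{2}\right) \frac{1}{69745} = - \frac{636171}{80051} + \frac{183931}{2} \cdot \frac{1}{69745} = - \frac{636171}{80051} + \frac{183931}{139490} = - \frac{74015632309}{11166313990}$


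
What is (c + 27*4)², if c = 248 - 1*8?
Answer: 121104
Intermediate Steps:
c = 240 (c = 248 - 8 = 240)
(c + 27*4)² = (240 + 27*4)² = (240 + 108)² = 348² = 121104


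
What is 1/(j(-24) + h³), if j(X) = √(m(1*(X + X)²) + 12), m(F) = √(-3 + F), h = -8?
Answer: -1/(512 - √(12 + √2301)) ≈ -0.0019831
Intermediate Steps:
j(X) = √(12 + √(-3 + 4*X²)) (j(X) = √(√(-3 + 1*(X + X)²) + 12) = √(√(-3 + 1*(2*X)²) + 12) = √(√(-3 + 1*(4*X²)) + 12) = √(√(-3 + 4*X²) + 12) = √(12 + √(-3 + 4*X²)))
1/(j(-24) + h³) = 1/(√(12 + √(-3 + 4*(-24)²)) + (-8)³) = 1/(√(12 + √(-3 + 4*576)) - 512) = 1/(√(12 + √(-3 + 2304)) - 512) = 1/(√(12 + √2301) - 512) = 1/(-512 + √(12 + √2301))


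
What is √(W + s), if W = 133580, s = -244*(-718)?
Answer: 18*√953 ≈ 555.67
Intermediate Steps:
s = 175192
√(W + s) = √(133580 + 175192) = √308772 = 18*√953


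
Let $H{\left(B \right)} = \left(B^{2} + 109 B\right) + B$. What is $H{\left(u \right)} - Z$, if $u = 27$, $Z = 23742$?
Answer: $-20043$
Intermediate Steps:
$H{\left(B \right)} = B^{2} + 110 B$
$H{\left(u \right)} - Z = 27 \left(110 + 27\right) - 23742 = 27 \cdot 137 - 23742 = 3699 - 23742 = -20043$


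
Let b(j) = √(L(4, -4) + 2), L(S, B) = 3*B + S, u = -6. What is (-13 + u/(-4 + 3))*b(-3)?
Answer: -7*I*√6 ≈ -17.146*I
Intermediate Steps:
L(S, B) = S + 3*B
b(j) = I*√6 (b(j) = √((4 + 3*(-4)) + 2) = √((4 - 12) + 2) = √(-8 + 2) = √(-6) = I*√6)
(-13 + u/(-4 + 3))*b(-3) = (-13 - 6/(-4 + 3))*(I*√6) = (-13 - 6/(-1))*(I*√6) = (-13 - 6*(-1))*(I*√6) = (-13 + 6)*(I*√6) = -7*I*√6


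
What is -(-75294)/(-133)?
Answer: -75294/133 ≈ -566.12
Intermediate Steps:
-(-75294)/(-133) = -(-75294)*(-1)/133 = -423*178/133 = -75294/133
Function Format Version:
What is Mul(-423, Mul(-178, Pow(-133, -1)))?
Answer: Rational(-75294, 133) ≈ -566.12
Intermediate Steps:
Mul(-423, Mul(-178, Pow(-133, -1))) = Mul(-423, Mul(-178, Rational(-1, 133))) = Mul(-423, Rational(178, 133)) = Rational(-75294, 133)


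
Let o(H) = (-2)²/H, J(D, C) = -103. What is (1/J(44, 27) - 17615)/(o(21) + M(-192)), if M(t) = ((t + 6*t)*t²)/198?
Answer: 209556963/2976839462 ≈ 0.070396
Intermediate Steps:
M(t) = 7*t³/198 (M(t) = ((7*t)*t²)*(1/198) = (7*t³)*(1/198) = 7*t³/198)
o(H) = 4/H
(1/J(44, 27) - 17615)/(o(21) + M(-192)) = (1/(-103) - 17615)/(4/21 + (7/198)*(-192)³) = (-1/103 - 17615)/(4*(1/21) + (7/198)*(-7077888)) = -1814346/(103*(4/21 - 2752512/11)) = -1814346/(103*(-57802708/231)) = -1814346/103*(-231/57802708) = 209556963/2976839462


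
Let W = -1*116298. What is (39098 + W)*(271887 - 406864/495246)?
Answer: -88093405665200/4197 ≈ -2.0990e+10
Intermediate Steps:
W = -116298
(39098 + W)*(271887 - 406864/495246) = (39098 - 116298)*(271887 - 406864/495246) = -77200*(271887 - 406864*1/495246) = -77200*(271887 - 3448/4197) = -77200*1141106291/4197 = -88093405665200/4197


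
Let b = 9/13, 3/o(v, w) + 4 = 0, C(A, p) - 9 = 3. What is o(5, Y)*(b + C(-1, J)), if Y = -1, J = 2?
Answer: -495/52 ≈ -9.5192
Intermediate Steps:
C(A, p) = 12 (C(A, p) = 9 + 3 = 12)
o(v, w) = -3/4 (o(v, w) = 3/(-4 + 0) = 3/(-4) = 3*(-1/4) = -3/4)
b = 9/13 (b = 9*(1/13) = 9/13 ≈ 0.69231)
o(5, Y)*(b + C(-1, J)) = -3*(9/13 + 12)/4 = -3/4*165/13 = -495/52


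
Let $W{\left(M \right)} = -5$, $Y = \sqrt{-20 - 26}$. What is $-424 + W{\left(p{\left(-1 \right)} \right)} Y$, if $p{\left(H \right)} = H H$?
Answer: $-424 - 5 i \sqrt{46} \approx -424.0 - 33.912 i$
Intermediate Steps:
$p{\left(H \right)} = H^{2}$
$Y = i \sqrt{46}$ ($Y = \sqrt{-46} = i \sqrt{46} \approx 6.7823 i$)
$-424 + W{\left(p{\left(-1 \right)} \right)} Y = -424 - 5 i \sqrt{46}$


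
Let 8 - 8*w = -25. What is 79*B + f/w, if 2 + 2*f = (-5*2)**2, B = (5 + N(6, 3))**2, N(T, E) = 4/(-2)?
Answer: 23855/33 ≈ 722.88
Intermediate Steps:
w = 33/8 (w = 1 - 1/8*(-25) = 1 + 25/8 = 33/8 ≈ 4.1250)
N(T, E) = -2 (N(T, E) = 4*(-1/2) = -2)
B = 9 (B = (5 - 2)**2 = 3**2 = 9)
f = 49 (f = -1 + (-5*2)**2/2 = -1 + (1/2)*(-10)**2 = -1 + (1/2)*100 = -1 + 50 = 49)
79*B + f/w = 79*9 + 49/(33/8) = 711 + 49*(8/33) = 711 + 392/33 = 23855/33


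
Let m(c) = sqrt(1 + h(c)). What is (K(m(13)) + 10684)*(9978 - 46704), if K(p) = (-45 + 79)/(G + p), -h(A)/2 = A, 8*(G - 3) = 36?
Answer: -25512230064/65 + 4994736*I/65 ≈ -3.925e+8 + 76842.0*I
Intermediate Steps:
G = 15/2 (G = 3 + (1/8)*36 = 3 + 9/2 = 15/2 ≈ 7.5000)
h(A) = -2*A
m(c) = sqrt(1 - 2*c)
K(p) = 34/(15/2 + p) (K(p) = (-45 + 79)/(15/2 + p) = 34/(15/2 + p))
(K(m(13)) + 10684)*(9978 - 46704) = (68/(15 + 2*sqrt(1 - 2*13)) + 10684)*(9978 - 46704) = (68/(15 + 2*sqrt(1 - 26)) + 10684)*(-36726) = (68/(15 + 2*sqrt(-25)) + 10684)*(-36726) = (68/(15 + 2*(5*I)) + 10684)*(-36726) = (68/(15 + 10*I) + 10684)*(-36726) = (68*((15 - 10*I)/325) + 10684)*(-36726) = (68*(15 - 10*I)/325 + 10684)*(-36726) = (10684 + 68*(15 - 10*I)/325)*(-36726) = -392380584 - 2497368*(15 - 10*I)/325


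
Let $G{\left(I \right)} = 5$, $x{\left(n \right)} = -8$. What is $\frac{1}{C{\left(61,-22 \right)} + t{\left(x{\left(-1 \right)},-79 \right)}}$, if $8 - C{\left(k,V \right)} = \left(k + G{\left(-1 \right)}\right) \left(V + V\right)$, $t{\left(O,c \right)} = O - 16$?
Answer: $\frac{1}{2888} \approx 0.00034626$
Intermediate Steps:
$t{\left(O,c \right)} = -16 + O$
$C{\left(k,V \right)} = 8 - 2 V \left(5 + k\right)$ ($C{\left(k,V \right)} = 8 - \left(k + 5\right) \left(V + V\right) = 8 - \left(5 + k\right) 2 V = 8 - 2 V \left(5 + k\right)$)
$\frac{1}{C{\left(61,-22 \right)} + t{\left(x{\left(-1 \right)},-79 \right)}} = \frac{1}{\left(8 - -220 - \left(-44\right) 61\right) - 24} = \frac{1}{\left(8 + 220 + 2684\right) - 24} = \frac{1}{2912 - 24} = \frac{1}{2888}$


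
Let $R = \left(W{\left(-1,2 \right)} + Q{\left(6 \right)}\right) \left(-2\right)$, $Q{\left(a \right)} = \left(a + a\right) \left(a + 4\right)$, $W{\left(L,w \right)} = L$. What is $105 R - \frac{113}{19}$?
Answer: $- \frac{474923}{19} \approx -24996.0$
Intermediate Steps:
$Q{\left(a \right)} = 2 a \left(4 + a\right)$
$R = -238$ ($R = \left(-1 + 2 \cdot 6 \left(4 + 6\right)\right) \left(-2\right) = \left(-1 + 2 \cdot 6 \cdot 10\right) \left(-2\right) = \left(-1 + 120\right) \left(-2\right) = 119 \left(-2\right) = -238$)
$105 R - \frac{113}{19} = 105 \left(-238\right) - \frac{113}{19} = -24990 - \frac{113}{19} = - \frac{474923}{19}$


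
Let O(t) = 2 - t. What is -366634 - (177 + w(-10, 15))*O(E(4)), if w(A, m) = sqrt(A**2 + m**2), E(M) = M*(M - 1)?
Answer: -364864 + 50*sqrt(13) ≈ -3.6468e+5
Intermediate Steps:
E(M) = M*(-1 + M)
-366634 - (177 + w(-10, 15))*O(E(4)) = -366634 - (177 + sqrt((-10)**2 + 15**2))*(2 - 4*(-1 + 4)) = -366634 - (177 + sqrt(100 + 225))*(2 - 4*3) = -366634 - (177 + sqrt(325))*(2 - 1*12) = -366634 - (177 + 5*sqrt(13))*(2 - 12) = -366634 - (177 + 5*sqrt(13))*(-10) = -366634 - (-1770 - 50*sqrt(13)) = -366634 + (1770 + 50*sqrt(13)) = -364864 + 50*sqrt(13)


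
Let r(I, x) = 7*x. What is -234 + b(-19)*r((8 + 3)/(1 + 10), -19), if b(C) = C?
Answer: 2293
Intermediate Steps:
-234 + b(-19)*r((8 + 3)/(1 + 10), -19) = -234 - 133*(-19) = -234 - 19*(-133) = -234 + 2527 = 2293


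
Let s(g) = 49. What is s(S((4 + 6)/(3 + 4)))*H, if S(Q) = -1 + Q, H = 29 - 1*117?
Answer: -4312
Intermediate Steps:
H = -88 (H = 29 - 117 = -88)
s(S((4 + 6)/(3 + 4)))*H = 49*(-88) = -4312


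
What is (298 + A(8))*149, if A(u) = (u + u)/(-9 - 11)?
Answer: 221414/5 ≈ 44283.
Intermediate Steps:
A(u) = -u/10 (A(u) = (2*u)/(-20) = (2*u)*(-1/20) = -u/10)
(298 + A(8))*149 = (298 - ⅒*8)*149 = (298 - ⅘)*149 = (1486/5)*149 = 221414/5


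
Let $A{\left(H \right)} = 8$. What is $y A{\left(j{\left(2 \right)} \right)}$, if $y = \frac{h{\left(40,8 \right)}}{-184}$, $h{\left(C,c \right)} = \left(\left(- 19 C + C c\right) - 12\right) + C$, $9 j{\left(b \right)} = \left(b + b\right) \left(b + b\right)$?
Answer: $\frac{412}{23} \approx 17.913$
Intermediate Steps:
$j{\left(b \right)} = \frac{4 b^{2}}{9}$ ($j{\left(b \right)} = \frac{\left(b + b\right) \left(b + b\right)}{9} = \frac{2 b 2 b}{9} = \frac{4 b^{2}}{9}$)
$h{\left(C,c \right)} = -12 - 18 C + C c$ ($h{\left(C,c \right)} = \left(-12 - 19 C + C c\right) + C = -12 - 18 C + C c$)
$y = \frac{103}{46}$ ($y = \frac{-12 - 720 + 40 \cdot 8}{-184} = \left(-12 - 720 + 320\right) \left(- \frac{1}{184}\right) = \left(-412\right) \left(- \frac{1}{184}\right) = \frac{103}{46} \approx 2.2391$)
$y A{\left(j{\left(2 \right)} \right)} = \frac{103}{46} \cdot 8 = \frac{412}{23}$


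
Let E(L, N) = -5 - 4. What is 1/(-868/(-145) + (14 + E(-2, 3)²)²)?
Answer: 145/1309493 ≈ 0.00011073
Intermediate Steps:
E(L, N) = -9
1/(-868/(-145) + (14 + E(-2, 3)²)²) = 1/(-868/(-145) + (14 + (-9)²)²) = 1/(-868*(-1/145) + (14 + 81)²) = 1/(868/145 + 95²) = 1/(868/145 + 9025) = 1/(1309493/145) = 145/1309493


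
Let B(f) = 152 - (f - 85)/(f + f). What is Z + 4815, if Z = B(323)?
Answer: 94366/19 ≈ 4966.6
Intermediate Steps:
B(f) = 152 - (-85 + f)/(2*f)
Z = 2881/19 (Z = (½)*(85 + 303*323)/323 = (½)*(1/323)*(85 + 97869) = (½)*(1/323)*97954 = 2881/19 ≈ 151.63)
Z + 4815 = 2881/19 + 4815 = 94366/19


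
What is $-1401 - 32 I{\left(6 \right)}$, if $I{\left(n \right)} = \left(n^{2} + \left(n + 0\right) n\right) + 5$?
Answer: $-3865$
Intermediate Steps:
$I{\left(n \right)} = 5 + 2 n^{2}$ ($I{\left(n \right)} = \left(n^{2} + n n\right) + 5 = \left(n^{2} + n^{2}\right) + 5 = 2 n^{2} + 5 = 5 + 2 n^{2}$)
$-1401 - 32 I{\left(6 \right)} = -1401 - 32 \left(5 + 2 \cdot 6^{2}\right) = -1401 - 32 \left(5 + 2 \cdot 36\right) = -1401 - 32 \left(5 + 72\right) = -1401 - 32 \cdot 77 = -1401 - 2464 = -3865$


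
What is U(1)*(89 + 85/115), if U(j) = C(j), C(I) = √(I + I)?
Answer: 2064*√2/23 ≈ 126.91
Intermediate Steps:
C(I) = √2*√I (C(I) = √(2*I) = √2*√I)
U(j) = √2*√j
U(1)*(89 + 85/115) = (√2*√1)*(89 + 85/115) = (√2*1)*(89 + 85*(1/115)) = √2*(89 + 17/23) = √2*(2064/23) = 2064*√2/23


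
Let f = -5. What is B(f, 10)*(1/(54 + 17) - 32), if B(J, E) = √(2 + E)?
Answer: -4542*√3/71 ≈ -110.80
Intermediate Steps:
B(f, 10)*(1/(54 + 17) - 32) = √(2 + 10)*(1/(54 + 17) - 32) = √12*(1/71 - 32) = (2*√3)*(1/71 - 32) = (2*√3)*(-2271/71) = -4542*√3/71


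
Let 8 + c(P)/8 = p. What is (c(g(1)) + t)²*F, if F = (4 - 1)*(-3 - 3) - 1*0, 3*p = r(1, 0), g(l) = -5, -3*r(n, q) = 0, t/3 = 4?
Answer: -48672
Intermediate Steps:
t = 12 (t = 3*4 = 12)
r(n, q) = 0 (r(n, q) = -⅓*0 = 0)
p = 0 (p = (⅓)*0 = 0)
F = -18 (F = 3*(-6) + 0 = -18 + 0 = -18)
c(P) = -64 (c(P) = -64 + 8*0 = -64 + 0 = -64)
(c(g(1)) + t)²*F = (-64 + 12)²*(-18) = (-52)²*(-18) = 2704*(-18) = -48672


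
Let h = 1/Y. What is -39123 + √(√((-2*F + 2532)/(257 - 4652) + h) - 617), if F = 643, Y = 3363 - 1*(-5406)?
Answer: -39123 + √(-11314048709121425 + 4282195*I*√5196576380545)/4282195 ≈ -39123.0 + 24.839*I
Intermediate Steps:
Y = 8769 (Y = 3363 + 5406 = 8769)
h = 1/8769 ≈ 0.00011404
-39123 + √(√((-2*F + 2532)/(257 - 4652) + h) - 617) = -39123 + √(√((-2*643 + 2532)/(257 - 4652) + 1/8769) - 617) = -39123 + √(√((-1286 + 2532)/(-4395) + 1/8769) - 617) = -39123 + √(√(1246*(-1/4395) + 1/8769) - 617) = -39123 + √(√(-1246/4395 + 1/8769) - 617) = -39123 + √(√(-1213531/4282195) - 617) = -39123 + √(I*√5196576380545/4282195 - 617) = -39123 + √(-617 + I*√5196576380545/4282195)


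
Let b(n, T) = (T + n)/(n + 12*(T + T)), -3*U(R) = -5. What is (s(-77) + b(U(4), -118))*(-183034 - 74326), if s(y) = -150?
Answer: 327696745360/8491 ≈ 3.8593e+7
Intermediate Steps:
U(R) = 5/3 (U(R) = -1/3*(-5) = 5/3)
b(n, T) = (T + n)/(n + 24*T) (b(n, T) = (T + n)/(n + 12*(2*T)) = (T + n)/(n + 24*T))
(s(-77) + b(U(4), -118))*(-183034 - 74326) = (-150 + (-118 + 5/3)/(5/3 + 24*(-118)))*(-183034 - 74326) = (-150 - 349/3/(5/3 - 2832))*(-257360) = (-150 - 349/3/(-8491/3))*(-257360) = (-150 - 3/8491*(-349/3))*(-257360) = (-150 + 349/8491)*(-257360) = -1273301/8491*(-257360) = 327696745360/8491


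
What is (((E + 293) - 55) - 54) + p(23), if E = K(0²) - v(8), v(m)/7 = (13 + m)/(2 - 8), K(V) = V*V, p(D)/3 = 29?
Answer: 591/2 ≈ 295.50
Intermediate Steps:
p(D) = 87 (p(D) = 3*29 = 87)
K(V) = V²
v(m) = -91/6 - 7*m/6 (v(m) = 7*((13 + m)/(2 - 8)) = 7*((13 + m)/(-6)) = 7*((13 + m)*(-⅙)) = 7*(-13/6 - m/6) = -91/6 - 7*m/6)
E = 49/2 (E = (0²)² - (-91/6 - 7/6*8) = 0² - (-91/6 - 28/3) = 0 - 1*(-49/2) = 0 + 49/2 = 49/2 ≈ 24.500)
(((E + 293) - 55) - 54) + p(23) = (((49/2 + 293) - 55) - 54) + 87 = ((635/2 - 55) - 54) + 87 = (525/2 - 54) + 87 = 417/2 + 87 = 591/2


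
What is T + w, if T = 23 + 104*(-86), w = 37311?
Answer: 28390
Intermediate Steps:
T = -8921 (T = 23 - 8944 = -8921)
T + w = -8921 + 37311 = 28390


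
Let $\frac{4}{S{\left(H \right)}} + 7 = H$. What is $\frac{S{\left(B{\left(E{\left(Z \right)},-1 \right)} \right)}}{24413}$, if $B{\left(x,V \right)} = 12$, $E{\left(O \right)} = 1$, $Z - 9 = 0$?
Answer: $\frac{4}{122065} \approx 3.2769 \cdot 10^{-5}$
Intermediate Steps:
$Z = 9$ ($Z = 9 + 0 = 9$)
$S{\left(H \right)} = \frac{4}{-7 + H}$
$\frac{S{\left(B{\left(E{\left(Z \right)},-1 \right)} \right)}}{24413} = \frac{4 \frac{1}{-7 + 12}}{24413} = \frac{4}{5} \cdot \frac{1}{24413} = \frac{4}{122065}$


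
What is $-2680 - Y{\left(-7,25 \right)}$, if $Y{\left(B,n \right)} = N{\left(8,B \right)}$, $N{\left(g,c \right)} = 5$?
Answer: $-2685$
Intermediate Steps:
$Y{\left(B,n \right)} = 5$
$-2680 - Y{\left(-7,25 \right)} = -2680 - 5 = -2685$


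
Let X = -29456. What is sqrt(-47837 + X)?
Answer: I*sqrt(77293) ≈ 278.02*I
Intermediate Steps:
sqrt(-47837 + X) = sqrt(-47837 - 29456) = sqrt(-77293) = I*sqrt(77293)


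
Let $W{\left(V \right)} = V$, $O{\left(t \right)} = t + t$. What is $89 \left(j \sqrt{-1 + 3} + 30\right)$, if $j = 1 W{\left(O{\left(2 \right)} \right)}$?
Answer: $2670 + 356 \sqrt{2} \approx 3173.5$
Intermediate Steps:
$O{\left(t \right)} = 2 t$
$j = 4$ ($j = 1 \cdot 2 \cdot 2 = 1 \cdot 4 = 4$)
$89 \left(j \sqrt{-1 + 3} + 30\right) = 89 \left(4 \sqrt{-1 + 3} + 30\right) = 89 \left(4 \sqrt{2} + 30\right) = 89 \left(30 + 4 \sqrt{2}\right) = 2670 + 356 \sqrt{2}$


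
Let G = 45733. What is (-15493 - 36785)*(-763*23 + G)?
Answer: -1473403152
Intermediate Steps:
(-15493 - 36785)*(-763*23 + G) = (-15493 - 36785)*(-763*23 + 45733) = -52278*(-17549 + 45733) = -52278*28184 = -1473403152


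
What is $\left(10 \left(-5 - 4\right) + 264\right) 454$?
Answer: $78996$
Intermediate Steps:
$\left(10 \left(-5 - 4\right) + 264\right) 454 = \left(10 \left(-9\right) + 264\right) 454 = \left(-90 + 264\right) 454 = 174 \cdot 454 = 78996$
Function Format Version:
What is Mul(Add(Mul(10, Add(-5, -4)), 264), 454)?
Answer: 78996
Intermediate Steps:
Mul(Add(Mul(10, Add(-5, -4)), 264), 454) = Mul(Add(Mul(10, -9), 264), 454) = Mul(Add(-90, 264), 454) = Mul(174, 454) = 78996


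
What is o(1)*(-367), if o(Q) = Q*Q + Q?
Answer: -734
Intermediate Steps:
o(Q) = Q + Q**2 (o(Q) = Q**2 + Q = Q + Q**2)
o(1)*(-367) = (1*(1 + 1))*(-367) = (1*2)*(-367) = 2*(-367) = -734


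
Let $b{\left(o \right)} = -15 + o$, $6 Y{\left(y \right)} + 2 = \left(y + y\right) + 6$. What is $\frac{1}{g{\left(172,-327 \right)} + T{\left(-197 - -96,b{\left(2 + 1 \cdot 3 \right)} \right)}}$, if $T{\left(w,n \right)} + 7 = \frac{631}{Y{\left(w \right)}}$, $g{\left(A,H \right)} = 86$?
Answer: $\frac{33}{1976} \approx 0.0167$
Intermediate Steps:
$Y{\left(y \right)} = \frac{2}{3} + \frac{y}{3}$ ($Y{\left(y \right)} = - \frac{1}{3} + \frac{\left(y + y\right) + 6}{6} = - \frac{1}{3} + \frac{2 y + 6}{6} = - \frac{1}{3} + \frac{6 + 2 y}{6} = - \frac{1}{3} + \left(1 + \frac{y}{3}\right) = \frac{2}{3} + \frac{y}{3}$)
$T{\left(w,n \right)} = -7 + \frac{631}{\frac{2}{3} + \frac{w}{3}}$
$\frac{1}{g{\left(172,-327 \right)} + T{\left(-197 - -96,b{\left(2 + 1 \cdot 3 \right)} \right)}} = \frac{1}{86 + \frac{1879 - 7 \left(-197 - -96\right)}{2 - 101}} = \frac{1}{86 + \frac{1879 - 7 \left(-197 + 96\right)}{2 + \left(-197 + 96\right)}} = \frac{1}{86 + \frac{1879 - -707}{2 - 101}} = \frac{1}{86 + \frac{1879 + 707}{-99}} = \frac{1}{86 - \frac{862}{33}} = \frac{1}{\frac{1976}{33}} = \frac{33}{1976}$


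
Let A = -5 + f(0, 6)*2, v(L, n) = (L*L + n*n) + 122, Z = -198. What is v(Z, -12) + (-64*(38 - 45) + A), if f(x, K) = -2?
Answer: 39909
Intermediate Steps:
v(L, n) = 122 + L² + n² (v(L, n) = (L² + n²) + 122 = 122 + L² + n²)
A = -9 (A = -5 - 2*2 = -5 - 4 = -9)
v(Z, -12) + (-64*(38 - 45) + A) = (122 + (-198)² + (-12)²) + (-64*(38 - 45) - 9) = (122 + 39204 + 144) + (-64*(-7) - 9) = 39470 + (448 - 9) = 39470 + 439 = 39909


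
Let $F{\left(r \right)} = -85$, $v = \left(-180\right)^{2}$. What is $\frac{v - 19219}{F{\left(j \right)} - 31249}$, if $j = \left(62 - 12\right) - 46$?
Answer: $- \frac{13181}{31334} \approx -0.42066$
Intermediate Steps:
$v = 32400$
$j = 4$ ($j = 50 - 46 = 4$)
$\frac{v - 19219}{F{\left(j \right)} - 31249} = \frac{32400 - 19219}{-85 - 31249} = \frac{13181}{-31334} = 13181 \left(- \frac{1}{31334}\right) = - \frac{13181}{31334}$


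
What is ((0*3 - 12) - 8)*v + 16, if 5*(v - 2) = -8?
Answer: 8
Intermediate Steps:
v = 2/5 (v = 2 + (1/5)*(-8) = 2 - 8/5 = 2/5 ≈ 0.40000)
((0*3 - 12) - 8)*v + 16 = ((0*3 - 12) - 8)*(2/5) + 16 = ((0 - 12) - 8)*(2/5) + 16 = (-12 - 8)*(2/5) + 16 = -20*2/5 + 16 = -8 + 16 = 8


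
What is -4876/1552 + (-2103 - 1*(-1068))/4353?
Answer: -1902629/562988 ≈ -3.3795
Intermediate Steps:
-4876/1552 + (-2103 - 1*(-1068))/4353 = -4876*1/1552 + (-2103 + 1068)*(1/4353) = -1219/388 - 1035*1/4353 = -1219/388 - 345/1451 = -1902629/562988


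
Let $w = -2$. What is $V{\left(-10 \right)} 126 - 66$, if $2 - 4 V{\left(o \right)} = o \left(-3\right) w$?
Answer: $1887$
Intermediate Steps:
$V{\left(o \right)} = \frac{1}{2} - \frac{3 o}{2}$ ($V{\left(o \right)} = \frac{1}{2} - \frac{o \left(-3\right) \left(-2\right)}{4} = \frac{1}{2} - \frac{- 3 o \left(-2\right)}{4} = \frac{1}{2} - \frac{6 o}{4} = \frac{1}{2} - \frac{3 o}{2}$)
$V{\left(-10 \right)} 126 - 66 = \left(\frac{1}{2} - -15\right) 126 - 66 = \left(\frac{1}{2} + 15\right) 126 - 66 = \frac{31}{2} \cdot 126 - 66 = 1953 - 66 = 1887$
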